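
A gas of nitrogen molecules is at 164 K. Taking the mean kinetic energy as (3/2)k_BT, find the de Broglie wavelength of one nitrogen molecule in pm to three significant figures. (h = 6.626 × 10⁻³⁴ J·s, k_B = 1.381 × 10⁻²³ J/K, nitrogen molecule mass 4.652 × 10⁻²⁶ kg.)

λ = 37.3 pm

KE = (3/2)k_BT = 1.5 × 1.381 × 10⁻²³ × 164 = 3.397 × 10⁻²¹ J.
p = √(2mKE) = √(2 × 4.652 × 10⁻²⁶ × 3.397 × 10⁻²¹) = 1.778 × 10⁻²³ kg·m/s.
λ = h/p = 3.73 × 10⁻¹¹ m = 37.3 pm.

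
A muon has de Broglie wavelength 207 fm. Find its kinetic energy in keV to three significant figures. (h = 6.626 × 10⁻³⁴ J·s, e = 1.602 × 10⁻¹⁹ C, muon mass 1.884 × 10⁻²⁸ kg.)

p = h/λ = 6.626 × 10⁻³⁴ / 2.070 × 10⁻¹³ = 3.201 × 10⁻²¹ kg·m/s.
KE = p²/(2m) = (3.201 × 10⁻²¹)² / (2 × 1.884 × 10⁻²⁸) = 2.719 × 10⁻¹⁴ J = 170 keV.

KE = 170 keV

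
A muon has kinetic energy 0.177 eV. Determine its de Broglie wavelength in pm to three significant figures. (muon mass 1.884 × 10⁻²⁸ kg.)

λ = 203 pm

KE = 0.177 eV = 2.836 × 10⁻²⁰ J.
p = √(2mKE) = √(2 × 1.884 × 10⁻²⁸ × 2.836 × 10⁻²⁰) = 3.269 × 10⁻²⁴ kg·m/s.
λ = h/p = 6.626 × 10⁻³⁴ / 3.269 × 10⁻²⁴ = 2.03 × 10⁻¹⁰ m = 203 pm.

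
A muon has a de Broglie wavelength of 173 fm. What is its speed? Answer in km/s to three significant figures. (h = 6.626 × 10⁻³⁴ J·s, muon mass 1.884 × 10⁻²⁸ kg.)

v = 2.03 × 10⁴ km/s

p = h/λ = 6.626 × 10⁻³⁴ / 1.730 × 10⁻¹³ = 3.830 × 10⁻²¹ kg·m/s.
v = p/m = 3.830 × 10⁻²¹ / 1.884 × 10⁻²⁸ = 2.03 × 10⁷ m/s = 2.03 × 10⁴ km/s.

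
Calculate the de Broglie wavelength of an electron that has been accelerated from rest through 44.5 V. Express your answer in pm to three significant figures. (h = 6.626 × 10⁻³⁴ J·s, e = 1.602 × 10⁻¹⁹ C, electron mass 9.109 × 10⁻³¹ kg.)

λ = 184 pm

KE = eV = 1.602 × 10⁻¹⁹ × 44.50 = 7.129 × 10⁻¹⁸ J.
p = √(2mKE) = √(2 × 9.109 × 10⁻³¹ × 7.129 × 10⁻¹⁸) = 3.604 × 10⁻²⁴ kg·m/s.
λ = h/p = 6.626 × 10⁻³⁴ / 3.604 × 10⁻²⁴ = 1.84 × 10⁻¹⁰ m = 184 pm.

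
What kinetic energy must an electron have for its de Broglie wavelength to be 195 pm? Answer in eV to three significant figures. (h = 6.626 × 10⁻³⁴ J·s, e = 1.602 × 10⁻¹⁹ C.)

p = h/λ = 6.626 × 10⁻³⁴ / 1.950 × 10⁻¹⁰ = 3.398 × 10⁻²⁴ kg·m/s.
KE = p²/(2m) = (3.398 × 10⁻²⁴)² / (2 × 9.109 × 10⁻³¹) = 6.338 × 10⁻¹⁸ J = 39.6 eV.

KE = 39.6 eV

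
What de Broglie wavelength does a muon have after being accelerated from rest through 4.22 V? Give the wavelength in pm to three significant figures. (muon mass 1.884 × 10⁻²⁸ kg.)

λ = 41.5 pm

KE = eV = 1.602 × 10⁻¹⁹ × 4.220 = 6.760 × 10⁻¹⁹ J.
p = √(2mKE) = √(2 × 1.884 × 10⁻²⁸ × 6.760 × 10⁻¹⁹) = 1.596 × 10⁻²³ kg·m/s.
λ = h/p = 6.626 × 10⁻³⁴ / 1.596 × 10⁻²³ = 4.15 × 10⁻¹¹ m = 41.5 pm.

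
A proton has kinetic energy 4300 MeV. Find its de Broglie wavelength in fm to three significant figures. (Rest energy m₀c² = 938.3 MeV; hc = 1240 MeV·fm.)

λ = 0.241 fm

Total energy E = KE + m₀c² = 4300 + 938.3 = 5238.3 MeV.
(pc)² = E² − (m₀c²)² = (5238.3)² − (938.3)² = 2.656 × 10⁷ MeV², so pc = 5154 MeV.
λ = hc/(pc) = 1240 MeV·fm / 5154 MeV = 0.241 fm.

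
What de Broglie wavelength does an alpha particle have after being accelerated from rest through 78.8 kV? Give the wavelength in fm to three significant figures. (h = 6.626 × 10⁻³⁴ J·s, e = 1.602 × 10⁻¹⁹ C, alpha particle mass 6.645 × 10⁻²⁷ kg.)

KE = 2eV = 2 × 1.602 × 10⁻¹⁹ × 7.880 × 10⁴ = 2.525 × 10⁻¹⁴ J.
p = √(2mKE) = √(2 × 6.645 × 10⁻²⁷ × 2.525 × 10⁻¹⁴) = 1.832 × 10⁻²⁰ kg·m/s.
λ = h/p = 6.626 × 10⁻³⁴ / 1.832 × 10⁻²⁰ = 3.62 × 10⁻¹⁴ m = 36.2 fm.

λ = 36.2 fm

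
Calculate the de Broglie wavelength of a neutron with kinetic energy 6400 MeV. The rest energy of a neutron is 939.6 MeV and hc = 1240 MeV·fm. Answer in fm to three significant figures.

λ = 0.170 fm

Total energy E = KE + m₀c² = 6400 + 939.6 = 7339.6 MeV.
(pc)² = E² − (m₀c²)² = (7339.6)² − (939.6)² = 5.299 × 10⁷ MeV², so pc = 7279 MeV.
λ = hc/(pc) = 1240 MeV·fm / 7279 MeV = 0.170 fm.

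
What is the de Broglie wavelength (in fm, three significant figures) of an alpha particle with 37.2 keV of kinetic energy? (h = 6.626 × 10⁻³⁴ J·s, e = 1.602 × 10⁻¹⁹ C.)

λ = 74.5 fm

KE = 37.2 keV = 5.959 × 10⁻¹⁵ J.
p = √(2mKE) = √(2 × 6.645 × 10⁻²⁷ × 5.959 × 10⁻¹⁵) = 8.899 × 10⁻²¹ kg·m/s.
λ = h/p = 6.626 × 10⁻³⁴ / 8.899 × 10⁻²¹ = 7.45 × 10⁻¹⁴ m = 74.5 fm.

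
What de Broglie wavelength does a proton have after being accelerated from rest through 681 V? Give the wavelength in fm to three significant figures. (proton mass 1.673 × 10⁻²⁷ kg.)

KE = eV = 1.602 × 10⁻¹⁹ × 681.0 = 1.091 × 10⁻¹⁶ J.
p = √(2mKE) = √(2 × 1.673 × 10⁻²⁷ × 1.091 × 10⁻¹⁶) = 6.042 × 10⁻²² kg·m/s.
λ = h/p = 6.626 × 10⁻³⁴ / 6.042 × 10⁻²² = 1.10 × 10⁻¹² m = 1100 fm.

λ = 1100 fm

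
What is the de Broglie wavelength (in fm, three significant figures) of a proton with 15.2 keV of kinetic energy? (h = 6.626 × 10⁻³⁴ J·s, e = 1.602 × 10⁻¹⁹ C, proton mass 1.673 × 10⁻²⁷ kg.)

KE = 15.2 keV = 2.435 × 10⁻¹⁵ J.
p = √(2mKE) = √(2 × 1.673 × 10⁻²⁷ × 2.435 × 10⁻¹⁵) = 2.854 × 10⁻²¹ kg·m/s.
λ = h/p = 6.626 × 10⁻³⁴ / 2.854 × 10⁻²¹ = 2.32 × 10⁻¹³ m = 232 fm.

λ = 232 fm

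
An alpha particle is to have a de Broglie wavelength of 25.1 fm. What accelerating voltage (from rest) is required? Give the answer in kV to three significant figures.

p = h/λ = 6.626 × 10⁻³⁴ / 2.510 × 10⁻¹⁴ = 2.640 × 10⁻²⁰ kg·m/s.
KE = p²/(2m) = 5.244 × 10⁻¹⁴ J.
V = KE/2e = 5.244 × 10⁻¹⁴ / (2 × 1.602 × 10⁻¹⁹) = 164 kV.

V = 164 kV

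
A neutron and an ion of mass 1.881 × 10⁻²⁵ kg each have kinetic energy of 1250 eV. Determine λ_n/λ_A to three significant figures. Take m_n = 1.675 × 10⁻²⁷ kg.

At fixed KE, p = √(2mKE) so λ = h/p ∝ 1/√m.
λ_n/λ_A = √(m_A/m_n) = √(1.881 × 10⁻²⁵/1.675 × 10⁻²⁷) = √(112.3) = 10.6.

λ_n/λ_A = 10.6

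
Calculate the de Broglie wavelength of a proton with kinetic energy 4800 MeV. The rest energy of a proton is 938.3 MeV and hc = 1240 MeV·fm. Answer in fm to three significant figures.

λ = 0.219 fm

Total energy E = KE + m₀c² = 4800 + 938.3 = 5738.3 MeV.
(pc)² = E² − (m₀c²)² = (5738.3)² − (938.3)² = 3.205 × 10⁷ MeV², so pc = 5661 MeV.
λ = hc/(pc) = 1240 MeV·fm / 5661 MeV = 0.219 fm.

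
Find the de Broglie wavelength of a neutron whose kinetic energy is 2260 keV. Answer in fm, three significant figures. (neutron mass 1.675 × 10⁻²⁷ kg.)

KE = 2260 keV = 3.621 × 10⁻¹³ J.
p = √(2mKE) = √(2 × 1.675 × 10⁻²⁷ × 3.621 × 10⁻¹³) = 3.483 × 10⁻²⁰ kg·m/s.
λ = h/p = 6.626 × 10⁻³⁴ / 3.483 × 10⁻²⁰ = 1.90 × 10⁻¹⁴ m = 19.0 fm.

λ = 19.0 fm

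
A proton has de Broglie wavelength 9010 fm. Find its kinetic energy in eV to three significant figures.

p = h/λ = 6.626 × 10⁻³⁴ / 9.010 × 10⁻¹² = 7.354 × 10⁻²³ kg·m/s.
KE = p²/(2m) = (7.354 × 10⁻²³)² / (2 × 1.673 × 10⁻²⁷) = 1.616 × 10⁻¹⁸ J = 10.1 eV.

KE = 10.1 eV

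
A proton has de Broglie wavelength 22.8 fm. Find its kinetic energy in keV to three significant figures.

KE = 1580 keV

p = h/λ = 6.626 × 10⁻³⁴ / 2.280 × 10⁻¹⁴ = 2.906 × 10⁻²⁰ kg·m/s.
KE = p²/(2m) = (2.906 × 10⁻²⁰)² / (2 × 1.673 × 10⁻²⁷) = 2.524 × 10⁻¹³ J = 1580 keV.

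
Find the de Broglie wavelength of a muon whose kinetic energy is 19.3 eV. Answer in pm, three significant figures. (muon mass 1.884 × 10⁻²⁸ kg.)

λ = 19.4 pm

KE = 19.3 eV = 3.092 × 10⁻¹⁸ J.
p = √(2mKE) = √(2 × 1.884 × 10⁻²⁸ × 3.092 × 10⁻¹⁸) = 3.413 × 10⁻²³ kg·m/s.
λ = h/p = 6.626 × 10⁻³⁴ / 3.413 × 10⁻²³ = 1.94 × 10⁻¹¹ m = 19.4 pm.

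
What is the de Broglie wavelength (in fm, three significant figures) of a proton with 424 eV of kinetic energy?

λ = 1390 fm

KE = 424 eV = 6.792 × 10⁻¹⁷ J.
p = √(2mKE) = √(2 × 1.673 × 10⁻²⁷ × 6.792 × 10⁻¹⁷) = 4.767 × 10⁻²² kg·m/s.
λ = h/p = 6.626 × 10⁻³⁴ / 4.767 × 10⁻²² = 1.39 × 10⁻¹² m = 1390 fm.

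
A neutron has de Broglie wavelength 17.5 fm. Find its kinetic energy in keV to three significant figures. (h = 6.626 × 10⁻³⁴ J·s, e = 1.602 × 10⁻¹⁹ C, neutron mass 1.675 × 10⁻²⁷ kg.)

KE = 2670 keV

p = h/λ = 6.626 × 10⁻³⁴ / 1.750 × 10⁻¹⁴ = 3.786 × 10⁻²⁰ kg·m/s.
KE = p²/(2m) = (3.786 × 10⁻²⁰)² / (2 × 1.675 × 10⁻²⁷) = 4.279 × 10⁻¹³ J = 2670 keV.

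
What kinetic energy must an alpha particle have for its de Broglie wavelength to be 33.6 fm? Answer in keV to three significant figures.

KE = 183 keV

p = h/λ = 6.626 × 10⁻³⁴ / 3.360 × 10⁻¹⁴ = 1.972 × 10⁻²⁰ kg·m/s.
KE = p²/(2m) = (1.972 × 10⁻²⁰)² / (2 × 6.645 × 10⁻²⁷) = 2.926 × 10⁻¹⁴ J = 183 keV.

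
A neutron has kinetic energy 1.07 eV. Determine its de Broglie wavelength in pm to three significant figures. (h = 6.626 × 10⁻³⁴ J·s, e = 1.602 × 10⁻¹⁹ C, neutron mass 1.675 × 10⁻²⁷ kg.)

λ = 27.7 pm

KE = 1.07 eV = 1.714 × 10⁻¹⁹ J.
p = √(2mKE) = √(2 × 1.675 × 10⁻²⁷ × 1.714 × 10⁻¹⁹) = 2.396 × 10⁻²³ kg·m/s.
λ = h/p = 6.626 × 10⁻³⁴ / 2.396 × 10⁻²³ = 2.77 × 10⁻¹¹ m = 27.7 pm.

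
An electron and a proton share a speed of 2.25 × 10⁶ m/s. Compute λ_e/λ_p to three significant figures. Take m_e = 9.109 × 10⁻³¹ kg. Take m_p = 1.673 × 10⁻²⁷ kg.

λ_e/λ_p = 1840

At fixed v, p = mv so λ = h/(mv) ∝ 1/m.
λ_e/λ_p = m_p/m_e = 1.673 × 10⁻²⁷/9.109 × 10⁻³¹ = 1840.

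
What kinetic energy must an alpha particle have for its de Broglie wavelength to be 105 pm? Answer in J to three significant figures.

p = h/λ = 6.626 × 10⁻³⁴ / 1.050 × 10⁻¹⁰ = 6.310 × 10⁻²⁴ kg·m/s.
KE = p²/(2m) = (6.310 × 10⁻²⁴)² / (2 × 6.645 × 10⁻²⁷) = 2.996 × 10⁻²¹ J = 3.00 × 10⁻²¹ J.

KE = 3.00 × 10⁻²¹ J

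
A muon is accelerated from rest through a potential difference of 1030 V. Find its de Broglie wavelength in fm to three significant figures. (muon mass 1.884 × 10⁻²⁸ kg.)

λ = 2660 fm

KE = eV = 1.602 × 10⁻¹⁹ × 1030 = 1.650 × 10⁻¹⁶ J.
p = √(2mKE) = √(2 × 1.884 × 10⁻²⁸ × 1.650 × 10⁻¹⁶) = 2.493 × 10⁻²² kg·m/s.
λ = h/p = 6.626 × 10⁻³⁴ / 2.493 × 10⁻²² = 2.66 × 10⁻¹² m = 2660 fm.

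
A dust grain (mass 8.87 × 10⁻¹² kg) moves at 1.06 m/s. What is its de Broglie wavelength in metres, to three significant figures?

p = mv = 8.87 × 10⁻¹² × 1.06 = 9.402 × 10⁻¹² kg·m/s.
λ = h/p = 6.626 × 10⁻³⁴ / 9.402 × 10⁻¹² = 7.05 × 10⁻²³ m.

λ = 7.05 × 10⁻²³ m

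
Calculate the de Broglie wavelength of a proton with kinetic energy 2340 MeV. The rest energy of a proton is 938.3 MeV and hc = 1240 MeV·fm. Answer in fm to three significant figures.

λ = 0.395 fm

Total energy E = KE + m₀c² = 2340 + 938.3 = 3278.3 MeV.
(pc)² = E² − (m₀c²)² = (3278.3)² − (938.3)² = 9.867 × 10⁶ MeV², so pc = 3141 MeV.
λ = hc/(pc) = 1240 MeV·fm / 3141 MeV = 0.395 fm.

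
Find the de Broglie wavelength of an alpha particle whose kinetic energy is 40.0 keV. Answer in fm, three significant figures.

KE = 40.0 keV = 6.408 × 10⁻¹⁵ J.
p = √(2mKE) = √(2 × 6.645 × 10⁻²⁷ × 6.408 × 10⁻¹⁵) = 9.228 × 10⁻²¹ kg·m/s.
λ = h/p = 6.626 × 10⁻³⁴ / 9.228 × 10⁻²¹ = 7.18 × 10⁻¹⁴ m = 71.8 fm.

λ = 71.8 fm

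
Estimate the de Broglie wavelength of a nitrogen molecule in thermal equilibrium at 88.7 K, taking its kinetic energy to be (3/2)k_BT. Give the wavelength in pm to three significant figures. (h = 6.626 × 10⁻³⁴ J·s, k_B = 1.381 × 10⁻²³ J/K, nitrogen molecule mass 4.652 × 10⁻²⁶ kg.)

λ = 50.7 pm

KE = (3/2)k_BT = 1.5 × 1.381 × 10⁻²³ × 88.7 = 1.837 × 10⁻²¹ J.
p = √(2mKE) = √(2 × 4.652 × 10⁻²⁶ × 1.837 × 10⁻²¹) = 1.307 × 10⁻²³ kg·m/s.
λ = h/p = 5.07 × 10⁻¹¹ m = 50.7 pm.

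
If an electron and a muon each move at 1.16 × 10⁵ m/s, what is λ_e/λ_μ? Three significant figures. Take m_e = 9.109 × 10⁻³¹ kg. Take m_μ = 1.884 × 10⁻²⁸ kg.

At fixed v, p = mv so λ = h/(mv) ∝ 1/m.
λ_e/λ_μ = m_μ/m_e = 1.884 × 10⁻²⁸/9.109 × 10⁻³¹ = 207.

λ_e/λ_μ = 207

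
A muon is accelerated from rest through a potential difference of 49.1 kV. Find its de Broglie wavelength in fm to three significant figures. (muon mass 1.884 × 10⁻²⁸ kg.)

λ = 385 fm

KE = eV = 1.602 × 10⁻¹⁹ × 4.910 × 10⁴ = 7.866 × 10⁻¹⁵ J.
p = √(2mKE) = √(2 × 1.884 × 10⁻²⁸ × 7.866 × 10⁻¹⁵) = 1.722 × 10⁻²¹ kg·m/s.
λ = h/p = 6.626 × 10⁻³⁴ / 1.722 × 10⁻²¹ = 3.85 × 10⁻¹³ m = 385 fm.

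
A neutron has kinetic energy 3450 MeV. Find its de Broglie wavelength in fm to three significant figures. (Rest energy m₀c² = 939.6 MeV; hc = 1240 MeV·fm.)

λ = 0.289 fm

Total energy E = KE + m₀c² = 3450 + 939.6 = 4389.6 MeV.
(pc)² = E² − (m₀c²)² = (4389.6)² − (939.6)² = 1.839 × 10⁷ MeV², so pc = 4288 MeV.
λ = hc/(pc) = 1240 MeV·fm / 4288 MeV = 0.289 fm.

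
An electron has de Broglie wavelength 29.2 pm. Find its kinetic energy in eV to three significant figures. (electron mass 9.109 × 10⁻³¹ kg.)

KE = 1760 eV

p = h/λ = 6.626 × 10⁻³⁴ / 2.920 × 10⁻¹¹ = 2.269 × 10⁻²³ kg·m/s.
KE = p²/(2m) = (2.269 × 10⁻²³)² / (2 × 9.109 × 10⁻³¹) = 2.826 × 10⁻¹⁶ J = 1760 eV.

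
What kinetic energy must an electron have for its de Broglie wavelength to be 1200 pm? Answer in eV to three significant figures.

KE = 1.04 eV

p = h/λ = 6.626 × 10⁻³⁴ / 1.200 × 10⁻⁹ = 5.522 × 10⁻²⁵ kg·m/s.
KE = p²/(2m) = (5.522 × 10⁻²⁵)² / (2 × 9.109 × 10⁻³¹) = 1.674 × 10⁻¹⁹ J = 1.04 eV.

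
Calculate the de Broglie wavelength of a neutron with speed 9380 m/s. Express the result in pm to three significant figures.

p = mv = 1.675 × 10⁻²⁷ × 9380 = 1.571 × 10⁻²³ kg·m/s.
λ = h/p = 6.626 × 10⁻³⁴ / 1.571 × 10⁻²³ = 4.22 × 10⁻¹¹ m = 42.2 pm.

λ = 42.2 pm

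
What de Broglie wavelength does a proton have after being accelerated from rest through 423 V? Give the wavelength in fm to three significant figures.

KE = eV = 1.602 × 10⁻¹⁹ × 423.0 = 6.776 × 10⁻¹⁷ J.
p = √(2mKE) = √(2 × 1.673 × 10⁻²⁷ × 6.776 × 10⁻¹⁷) = 4.762 × 10⁻²² kg·m/s.
λ = h/p = 6.626 × 10⁻³⁴ / 4.762 × 10⁻²² = 1.39 × 10⁻¹² m = 1390 fm.

λ = 1390 fm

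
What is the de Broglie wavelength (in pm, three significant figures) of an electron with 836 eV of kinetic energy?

KE = 836 eV = 1.339 × 10⁻¹⁶ J.
p = √(2mKE) = √(2 × 9.109 × 10⁻³¹ × 1.339 × 10⁻¹⁶) = 1.562 × 10⁻²³ kg·m/s.
λ = h/p = 6.626 × 10⁻³⁴ / 1.562 × 10⁻²³ = 4.24 × 10⁻¹¹ m = 42.4 pm.

λ = 42.4 pm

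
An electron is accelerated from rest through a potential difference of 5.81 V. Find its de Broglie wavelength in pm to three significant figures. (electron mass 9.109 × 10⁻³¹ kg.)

KE = eV = 1.602 × 10⁻¹⁹ × 5.810 = 9.308 × 10⁻¹⁹ J.
p = √(2mKE) = √(2 × 9.109 × 10⁻³¹ × 9.308 × 10⁻¹⁹) = 1.302 × 10⁻²⁴ kg·m/s.
λ = h/p = 6.626 × 10⁻³⁴ / 1.302 × 10⁻²⁴ = 5.09 × 10⁻¹⁰ m = 509 pm.

λ = 509 pm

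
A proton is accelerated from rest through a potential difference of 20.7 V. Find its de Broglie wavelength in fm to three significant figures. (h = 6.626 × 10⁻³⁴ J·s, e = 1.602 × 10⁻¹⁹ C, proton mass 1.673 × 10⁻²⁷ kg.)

λ = 6290 fm

KE = eV = 1.602 × 10⁻¹⁹ × 20.70 = 3.316 × 10⁻¹⁸ J.
p = √(2mKE) = √(2 × 1.673 × 10⁻²⁷ × 3.316 × 10⁻¹⁸) = 1.053 × 10⁻²² kg·m/s.
λ = h/p = 6.626 × 10⁻³⁴ / 1.053 × 10⁻²² = 6.29 × 10⁻¹² m = 6290 fm.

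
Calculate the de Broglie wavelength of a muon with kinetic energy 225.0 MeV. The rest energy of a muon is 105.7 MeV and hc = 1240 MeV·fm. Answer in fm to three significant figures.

Total energy E = KE + m₀c² = 225.0 + 105.7 = 330.7 MeV.
(pc)² = E² − (m₀c²)² = (330.7)² − (105.7)² = 9.819 × 10⁴ MeV², so pc = 313.4 MeV.
λ = hc/(pc) = 1240 MeV·fm / 313.4 MeV = 3.96 fm.

λ = 3.96 fm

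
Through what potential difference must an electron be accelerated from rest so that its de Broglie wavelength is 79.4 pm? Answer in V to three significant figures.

V = 239 V

p = h/λ = 6.626 × 10⁻³⁴ / 7.940 × 10⁻¹¹ = 8.345 × 10⁻²⁴ kg·m/s.
KE = p²/(2m) = 3.823 × 10⁻¹⁷ J.
V = KE/e = 3.823 × 10⁻¹⁷ / (1.602 × 10⁻¹⁹) = 239 V.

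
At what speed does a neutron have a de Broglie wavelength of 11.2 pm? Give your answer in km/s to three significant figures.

v = 35.3 km/s

p = h/λ = 6.626 × 10⁻³⁴ / 1.120 × 10⁻¹¹ = 5.916 × 10⁻²³ kg·m/s.
v = p/m = 5.916 × 10⁻²³ / 1.675 × 10⁻²⁷ = 3.53 × 10⁴ m/s = 35.3 km/s.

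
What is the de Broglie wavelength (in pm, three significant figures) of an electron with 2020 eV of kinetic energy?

KE = 2020 eV = 3.236 × 10⁻¹⁶ J.
p = √(2mKE) = √(2 × 9.109 × 10⁻³¹ × 3.236 × 10⁻¹⁶) = 2.428 × 10⁻²³ kg·m/s.
λ = h/p = 6.626 × 10⁻³⁴ / 2.428 × 10⁻²³ = 2.73 × 10⁻¹¹ m = 27.3 pm.

λ = 27.3 pm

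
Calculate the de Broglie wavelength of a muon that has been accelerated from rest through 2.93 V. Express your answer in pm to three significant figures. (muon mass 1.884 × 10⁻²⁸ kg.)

KE = eV = 1.602 × 10⁻¹⁹ × 2.930 = 4.694 × 10⁻¹⁹ J.
p = √(2mKE) = √(2 × 1.884 × 10⁻²⁸ × 4.694 × 10⁻¹⁹) = 1.330 × 10⁻²³ kg·m/s.
λ = h/p = 6.626 × 10⁻³⁴ / 1.330 × 10⁻²³ = 4.98 × 10⁻¹¹ m = 49.8 pm.

λ = 49.8 pm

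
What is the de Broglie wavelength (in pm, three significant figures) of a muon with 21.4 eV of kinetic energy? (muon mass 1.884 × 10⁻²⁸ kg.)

KE = 21.4 eV = 3.428 × 10⁻¹⁸ J.
p = √(2mKE) = √(2 × 1.884 × 10⁻²⁸ × 3.428 × 10⁻¹⁸) = 3.594 × 10⁻²³ kg·m/s.
λ = h/p = 6.626 × 10⁻³⁴ / 3.594 × 10⁻²³ = 1.84 × 10⁻¹¹ m = 18.4 pm.

λ = 18.4 pm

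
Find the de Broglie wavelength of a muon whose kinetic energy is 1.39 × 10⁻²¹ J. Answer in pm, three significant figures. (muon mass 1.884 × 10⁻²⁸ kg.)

p = √(2mKE) = √(2 × 1.884 × 10⁻²⁸ × 1.390 × 10⁻²¹) = 7.237 × 10⁻²⁵ kg·m/s.
λ = h/p = 6.626 × 10⁻³⁴ / 7.237 × 10⁻²⁵ = 9.16 × 10⁻¹⁰ m = 916 pm.

λ = 916 pm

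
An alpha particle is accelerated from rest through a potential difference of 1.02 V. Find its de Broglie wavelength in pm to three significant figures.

KE = 2eV = 2 × 1.602 × 10⁻¹⁹ × 1.020 = 3.268 × 10⁻¹⁹ J.
p = √(2mKE) = √(2 × 6.645 × 10⁻²⁷ × 3.268 × 10⁻¹⁹) = 6.590 × 10⁻²³ kg·m/s.
λ = h/p = 6.626 × 10⁻³⁴ / 6.590 × 10⁻²³ = 1.01 × 10⁻¹¹ m = 10.1 pm.

λ = 10.1 pm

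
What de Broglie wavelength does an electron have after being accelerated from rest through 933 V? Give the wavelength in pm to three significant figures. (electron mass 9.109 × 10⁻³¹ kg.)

KE = eV = 1.602 × 10⁻¹⁹ × 933.0 = 1.495 × 10⁻¹⁶ J.
p = √(2mKE) = √(2 × 9.109 × 10⁻³¹ × 1.495 × 10⁻¹⁶) = 1.650 × 10⁻²³ kg·m/s.
λ = h/p = 6.626 × 10⁻³⁴ / 1.650 × 10⁻²³ = 4.02 × 10⁻¹¹ m = 40.2 pm.

λ = 40.2 pm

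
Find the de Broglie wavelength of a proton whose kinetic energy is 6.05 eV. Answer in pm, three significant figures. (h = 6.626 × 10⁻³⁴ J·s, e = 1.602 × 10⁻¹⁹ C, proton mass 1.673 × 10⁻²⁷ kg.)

λ = 11.6 pm

KE = 6.05 eV = 9.692 × 10⁻¹⁹ J.
p = √(2mKE) = √(2 × 1.673 × 10⁻²⁷ × 9.692 × 10⁻¹⁹) = 5.695 × 10⁻²³ kg·m/s.
λ = h/p = 6.626 × 10⁻³⁴ / 5.695 × 10⁻²³ = 1.16 × 10⁻¹¹ m = 11.6 pm.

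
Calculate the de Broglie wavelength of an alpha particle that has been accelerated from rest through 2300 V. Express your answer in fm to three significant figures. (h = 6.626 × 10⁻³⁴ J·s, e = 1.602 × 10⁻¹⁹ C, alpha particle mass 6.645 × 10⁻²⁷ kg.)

KE = 2eV = 2 × 1.602 × 10⁻¹⁹ × 2300 = 7.369 × 10⁻¹⁶ J.
p = √(2mKE) = √(2 × 6.645 × 10⁻²⁷ × 7.369 × 10⁻¹⁶) = 3.129 × 10⁻²¹ kg·m/s.
λ = h/p = 6.626 × 10⁻³⁴ / 3.129 × 10⁻²¹ = 2.12 × 10⁻¹³ m = 212 fm.

λ = 212 fm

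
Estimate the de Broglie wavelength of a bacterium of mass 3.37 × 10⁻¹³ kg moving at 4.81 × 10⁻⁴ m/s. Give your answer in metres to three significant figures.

p = mv = 3.37 × 10⁻¹³ × 4.81 × 10⁻⁴ = 1.621 × 10⁻¹⁶ kg·m/s.
λ = h/p = 6.626 × 10⁻³⁴ / 1.621 × 10⁻¹⁶ = 4.09 × 10⁻¹⁸ m.

λ = 4.09 × 10⁻¹⁸ m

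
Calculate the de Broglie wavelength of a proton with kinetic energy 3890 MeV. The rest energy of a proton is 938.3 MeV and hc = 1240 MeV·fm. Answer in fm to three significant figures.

Total energy E = KE + m₀c² = 3890 + 938.3 = 4828.3 MeV.
(pc)² = E² − (m₀c²)² = (4828.3)² − (938.3)² = 2.243 × 10⁷ MeV², so pc = 4736 MeV.
λ = hc/(pc) = 1240 MeV·fm / 4736 MeV = 0.262 fm.

λ = 0.262 fm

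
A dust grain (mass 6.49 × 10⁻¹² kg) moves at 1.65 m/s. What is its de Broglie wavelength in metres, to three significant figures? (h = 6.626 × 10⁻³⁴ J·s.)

λ = 6.19 × 10⁻²³ m

p = mv = 6.49 × 10⁻¹² × 1.65 = 1.071 × 10⁻¹¹ kg·m/s.
λ = h/p = 6.626 × 10⁻³⁴ / 1.071 × 10⁻¹¹ = 6.19 × 10⁻²³ m.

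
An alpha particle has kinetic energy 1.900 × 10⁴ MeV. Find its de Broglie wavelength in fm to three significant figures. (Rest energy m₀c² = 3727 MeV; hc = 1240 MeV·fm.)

Total energy E = KE + m₀c² = 1.900 × 10⁴ + 3727 = 22727 MeV.
(pc)² = E² − (m₀c²)² = (22727)² − (3727)² = 5.026 × 10⁸ MeV², so pc = 2.242 × 10⁴ MeV.
λ = hc/(pc) = 1240 MeV·fm / 2.242 × 10⁴ MeV = 0.0553 fm.

λ = 0.0553 fm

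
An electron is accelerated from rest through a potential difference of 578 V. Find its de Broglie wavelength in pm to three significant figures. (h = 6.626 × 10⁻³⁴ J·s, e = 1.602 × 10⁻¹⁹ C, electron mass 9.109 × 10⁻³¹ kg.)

λ = 51.0 pm

KE = eV = 1.602 × 10⁻¹⁹ × 578.0 = 9.260 × 10⁻¹⁷ J.
p = √(2mKE) = √(2 × 9.109 × 10⁻³¹ × 9.260 × 10⁻¹⁷) = 1.299 × 10⁻²³ kg·m/s.
λ = h/p = 6.626 × 10⁻³⁴ / 1.299 × 10⁻²³ = 5.10 × 10⁻¹¹ m = 51.0 pm.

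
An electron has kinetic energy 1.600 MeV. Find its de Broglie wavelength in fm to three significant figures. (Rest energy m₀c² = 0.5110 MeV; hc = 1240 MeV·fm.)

Total energy E = KE + m₀c² = 1.600 + 0.5110 = 2.1110 MeV.
(pc)² = E² − (m₀c²)² = (2.1110)² − (0.5110)² = 4.195 MeV², so pc = 2.048 MeV.
λ = hc/(pc) = 1240 MeV·fm / 2.048 MeV = 605 fm.

λ = 605 fm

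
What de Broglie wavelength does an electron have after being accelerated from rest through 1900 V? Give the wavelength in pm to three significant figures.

KE = eV = 1.602 × 10⁻¹⁹ × 1900 = 3.044 × 10⁻¹⁶ J.
p = √(2mKE) = √(2 × 9.109 × 10⁻³¹ × 3.044 × 10⁻¹⁶) = 2.355 × 10⁻²³ kg·m/s.
λ = h/p = 6.626 × 10⁻³⁴ / 2.355 × 10⁻²³ = 2.81 × 10⁻¹¹ m = 28.1 pm.

λ = 28.1 pm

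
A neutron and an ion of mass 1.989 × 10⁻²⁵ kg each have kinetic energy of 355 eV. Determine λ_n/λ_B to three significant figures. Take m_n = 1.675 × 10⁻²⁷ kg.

λ_n/λ_B = 10.9

At fixed KE, p = √(2mKE) so λ = h/p ∝ 1/√m.
λ_n/λ_B = √(m_B/m_n) = √(1.989 × 10⁻²⁵/1.675 × 10⁻²⁷) = √(118.7) = 10.9.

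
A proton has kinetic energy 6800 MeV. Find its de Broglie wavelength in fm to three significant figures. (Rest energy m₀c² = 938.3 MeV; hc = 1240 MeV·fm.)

λ = 0.161 fm

Total energy E = KE + m₀c² = 6800 + 938.3 = 7738.3 MeV.
(pc)² = E² − (m₀c²)² = (7738.3)² − (938.3)² = 5.900 × 10⁷ MeV², so pc = 7681 MeV.
λ = hc/(pc) = 1240 MeV·fm / 7681 MeV = 0.161 fm.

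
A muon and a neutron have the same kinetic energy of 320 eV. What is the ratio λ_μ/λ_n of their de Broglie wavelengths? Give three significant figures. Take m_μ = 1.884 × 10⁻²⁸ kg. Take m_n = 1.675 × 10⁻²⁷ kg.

λ_μ/λ_n = 2.98

At fixed KE, p = √(2mKE) so λ = h/p ∝ 1/√m.
λ_μ/λ_n = √(m_n/m_μ) = √(1.675 × 10⁻²⁷/1.884 × 10⁻²⁸) = √(8.891) = 2.98.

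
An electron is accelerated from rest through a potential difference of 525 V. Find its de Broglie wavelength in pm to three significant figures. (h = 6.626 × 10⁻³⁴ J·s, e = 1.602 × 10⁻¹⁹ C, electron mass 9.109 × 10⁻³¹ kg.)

KE = eV = 1.602 × 10⁻¹⁹ × 525.0 = 8.411 × 10⁻¹⁷ J.
p = √(2mKE) = √(2 × 9.109 × 10⁻³¹ × 8.411 × 10⁻¹⁷) = 1.238 × 10⁻²³ kg·m/s.
λ = h/p = 6.626 × 10⁻³⁴ / 1.238 × 10⁻²³ = 5.35 × 10⁻¹¹ m = 53.5 pm.

λ = 53.5 pm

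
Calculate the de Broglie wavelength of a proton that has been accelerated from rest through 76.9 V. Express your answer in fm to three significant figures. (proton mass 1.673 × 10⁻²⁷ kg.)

λ = 3260 fm

KE = eV = 1.602 × 10⁻¹⁹ × 76.90 = 1.232 × 10⁻¹⁷ J.
p = √(2mKE) = √(2 × 1.673 × 10⁻²⁷ × 1.232 × 10⁻¹⁷) = 2.030 × 10⁻²² kg·m/s.
λ = h/p = 6.626 × 10⁻³⁴ / 2.030 × 10⁻²² = 3.26 × 10⁻¹² m = 3260 fm.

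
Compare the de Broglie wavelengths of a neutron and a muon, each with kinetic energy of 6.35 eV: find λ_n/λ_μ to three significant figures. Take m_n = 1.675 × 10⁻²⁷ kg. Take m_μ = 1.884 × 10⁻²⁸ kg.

At fixed KE, p = √(2mKE) so λ = h/p ∝ 1/√m.
λ_n/λ_μ = √(m_μ/m_n) = √(1.884 × 10⁻²⁸/1.675 × 10⁻²⁷) = √(0.1125) = 0.335.

λ_n/λ_μ = 0.335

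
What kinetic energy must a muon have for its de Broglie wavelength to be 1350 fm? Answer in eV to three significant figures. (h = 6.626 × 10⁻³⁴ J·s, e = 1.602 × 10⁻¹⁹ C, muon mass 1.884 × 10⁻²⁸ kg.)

KE = 3990 eV

p = h/λ = 6.626 × 10⁻³⁴ / 1.350 × 10⁻¹² = 4.908 × 10⁻²² kg·m/s.
KE = p²/(2m) = (4.908 × 10⁻²²)² / (2 × 1.884 × 10⁻²⁸) = 6.393 × 10⁻¹⁶ J = 3990 eV.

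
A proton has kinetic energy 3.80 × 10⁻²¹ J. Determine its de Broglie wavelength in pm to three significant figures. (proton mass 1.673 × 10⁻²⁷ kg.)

p = √(2mKE) = √(2 × 1.673 × 10⁻²⁷ × 3.800 × 10⁻²¹) = 3.566 × 10⁻²⁴ kg·m/s.
λ = h/p = 6.626 × 10⁻³⁴ / 3.566 × 10⁻²⁴ = 1.86 × 10⁻¹⁰ m = 186 pm.

λ = 186 pm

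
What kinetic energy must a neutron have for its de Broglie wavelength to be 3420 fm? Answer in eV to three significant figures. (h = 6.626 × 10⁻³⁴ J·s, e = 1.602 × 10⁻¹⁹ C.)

KE = 69.9 eV

p = h/λ = 6.626 × 10⁻³⁴ / 3.420 × 10⁻¹² = 1.937 × 10⁻²² kg·m/s.
KE = p²/(2m) = (1.937 × 10⁻²²)² / (2 × 1.675 × 10⁻²⁷) = 1.120 × 10⁻¹⁷ J = 69.9 eV.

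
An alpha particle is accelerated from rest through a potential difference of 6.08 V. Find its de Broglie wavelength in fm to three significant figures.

λ = 4120 fm

KE = 2eV = 2 × 1.602 × 10⁻¹⁹ × 6.080 = 1.948 × 10⁻¹⁸ J.
p = √(2mKE) = √(2 × 6.645 × 10⁻²⁷ × 1.948 × 10⁻¹⁸) = 1.609 × 10⁻²² kg·m/s.
λ = h/p = 6.626 × 10⁻³⁴ / 1.609 × 10⁻²² = 4.12 × 10⁻¹² m = 4120 fm.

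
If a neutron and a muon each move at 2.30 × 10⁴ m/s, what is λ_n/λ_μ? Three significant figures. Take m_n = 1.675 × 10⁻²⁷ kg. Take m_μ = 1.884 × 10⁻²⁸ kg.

λ_n/λ_μ = 0.112

At fixed v, p = mv so λ = h/(mv) ∝ 1/m.
λ_n/λ_μ = m_μ/m_n = 1.884 × 10⁻²⁸/1.675 × 10⁻²⁷ = 0.112.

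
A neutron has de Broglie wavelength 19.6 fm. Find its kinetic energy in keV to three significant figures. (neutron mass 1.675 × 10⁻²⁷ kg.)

KE = 2130 keV

p = h/λ = 6.626 × 10⁻³⁴ / 1.960 × 10⁻¹⁴ = 3.381 × 10⁻²⁰ kg·m/s.
KE = p²/(2m) = (3.381 × 10⁻²⁰)² / (2 × 1.675 × 10⁻²⁷) = 3.412 × 10⁻¹³ J = 2130 keV.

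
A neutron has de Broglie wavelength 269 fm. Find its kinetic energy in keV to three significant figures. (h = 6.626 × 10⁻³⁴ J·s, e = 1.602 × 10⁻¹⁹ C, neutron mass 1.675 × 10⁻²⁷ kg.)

p = h/λ = 6.626 × 10⁻³⁴ / 2.690 × 10⁻¹³ = 2.463 × 10⁻²¹ kg·m/s.
KE = p²/(2m) = (2.463 × 10⁻²¹)² / (2 × 1.675 × 10⁻²⁷) = 1.811 × 10⁻¹⁵ J = 11.3 keV.

KE = 11.3 keV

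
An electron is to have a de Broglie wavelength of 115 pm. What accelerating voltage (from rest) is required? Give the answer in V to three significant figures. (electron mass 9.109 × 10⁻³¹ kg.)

V = 114 V

p = h/λ = 6.626 × 10⁻³⁴ / 1.150 × 10⁻¹⁰ = 5.762 × 10⁻²⁴ kg·m/s.
KE = p²/(2m) = 1.822 × 10⁻¹⁷ J.
V = KE/e = 1.822 × 10⁻¹⁷ / (1.602 × 10⁻¹⁹) = 114 V.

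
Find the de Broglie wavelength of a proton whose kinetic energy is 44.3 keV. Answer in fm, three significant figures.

KE = 44.3 keV = 7.097 × 10⁻¹⁵ J.
p = √(2mKE) = √(2 × 1.673 × 10⁻²⁷ × 7.097 × 10⁻¹⁵) = 4.873 × 10⁻²¹ kg·m/s.
λ = h/p = 6.626 × 10⁻³⁴ / 4.873 × 10⁻²¹ = 1.36 × 10⁻¹³ m = 136 fm.

λ = 136 fm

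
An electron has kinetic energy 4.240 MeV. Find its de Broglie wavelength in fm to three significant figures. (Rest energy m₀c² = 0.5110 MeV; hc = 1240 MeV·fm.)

Total energy E = KE + m₀c² = 4.240 + 0.5110 = 4.7510 MeV.
(pc)² = E² − (m₀c²)² = (4.7510)² − (0.5110)² = 22.31 MeV², so pc = 4.723 MeV.
λ = hc/(pc) = 1240 MeV·fm / 4.723 MeV = 263 fm.

λ = 263 fm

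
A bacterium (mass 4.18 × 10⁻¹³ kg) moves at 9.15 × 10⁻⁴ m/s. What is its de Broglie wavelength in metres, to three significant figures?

p = mv = 4.18 × 10⁻¹³ × 9.15 × 10⁻⁴ = 3.825 × 10⁻¹⁶ kg·m/s.
λ = h/p = 6.626 × 10⁻³⁴ / 3.825 × 10⁻¹⁶ = 1.73 × 10⁻¹⁸ m.

λ = 1.73 × 10⁻¹⁸ m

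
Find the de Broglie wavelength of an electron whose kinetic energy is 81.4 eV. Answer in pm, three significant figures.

λ = 136 pm

KE = 81.4 eV = 1.304 × 10⁻¹⁷ J.
p = √(2mKE) = √(2 × 9.109 × 10⁻³¹ × 1.304 × 10⁻¹⁷) = 4.874 × 10⁻²⁴ kg·m/s.
λ = h/p = 6.626 × 10⁻³⁴ / 4.874 × 10⁻²⁴ = 1.36 × 10⁻¹⁰ m = 136 pm.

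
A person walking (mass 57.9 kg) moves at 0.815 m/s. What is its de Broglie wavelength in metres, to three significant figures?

p = mv = 57.9 × 0.815 = 4.719 × 10¹ kg·m/s.
λ = h/p = 6.626 × 10⁻³⁴ / 4.719 × 10¹ = 1.40 × 10⁻³⁵ m.

λ = 1.40 × 10⁻³⁵ m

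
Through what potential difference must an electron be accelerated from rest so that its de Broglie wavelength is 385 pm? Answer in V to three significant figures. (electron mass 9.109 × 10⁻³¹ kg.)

p = h/λ = 6.626 × 10⁻³⁴ / 3.850 × 10⁻¹⁰ = 1.721 × 10⁻²⁴ kg·m/s.
KE = p²/(2m) = 1.626 × 10⁻¹⁸ J.
V = KE/e = 1.626 × 10⁻¹⁸ / (1.602 × 10⁻¹⁹) = 10.1 V.

V = 10.1 V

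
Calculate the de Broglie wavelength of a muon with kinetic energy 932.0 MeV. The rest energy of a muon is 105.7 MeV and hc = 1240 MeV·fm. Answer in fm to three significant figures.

Total energy E = KE + m₀c² = 932.0 + 105.7 = 1037.7 MeV.
(pc)² = E² − (m₀c²)² = (1037.7)² − (105.7)² = 1.066 × 10⁶ MeV², so pc = 1032 MeV.
λ = hc/(pc) = 1240 MeV·fm / 1032 MeV = 1.20 fm.

λ = 1.20 fm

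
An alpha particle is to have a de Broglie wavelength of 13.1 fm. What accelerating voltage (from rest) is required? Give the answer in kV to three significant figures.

V = 601 kV

p = h/λ = 6.626 × 10⁻³⁴ / 1.310 × 10⁻¹⁴ = 5.058 × 10⁻²⁰ kg·m/s.
KE = p²/(2m) = 1.925 × 10⁻¹³ J.
V = KE/2e = 1.925 × 10⁻¹³ / (2 × 1.602 × 10⁻¹⁹) = 601 kV.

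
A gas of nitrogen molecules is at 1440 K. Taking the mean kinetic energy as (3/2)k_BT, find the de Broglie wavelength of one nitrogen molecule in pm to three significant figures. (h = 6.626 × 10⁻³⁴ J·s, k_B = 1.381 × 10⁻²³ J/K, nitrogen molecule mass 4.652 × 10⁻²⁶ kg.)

λ = 12.6 pm

KE = (3/2)k_BT = 1.5 × 1.381 × 10⁻²³ × 1440 = 2.983 × 10⁻²⁰ J.
p = √(2mKE) = √(2 × 4.652 × 10⁻²⁶ × 2.983 × 10⁻²⁰) = 5.268 × 10⁻²³ kg·m/s.
λ = h/p = 1.26 × 10⁻¹¹ m = 12.6 pm.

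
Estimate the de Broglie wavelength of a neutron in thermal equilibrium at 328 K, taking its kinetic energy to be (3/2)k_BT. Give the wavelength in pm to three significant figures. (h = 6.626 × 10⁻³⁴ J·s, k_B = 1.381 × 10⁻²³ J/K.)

λ = 139 pm

KE = (3/2)k_BT = 1.5 × 1.381 × 10⁻²³ × 328 = 6.795 × 10⁻²¹ J.
p = √(2mKE) = √(2 × 1.675 × 10⁻²⁷ × 6.795 × 10⁻²¹) = 4.771 × 10⁻²⁴ kg·m/s.
λ = h/p = 1.39 × 10⁻¹⁰ m = 139 pm.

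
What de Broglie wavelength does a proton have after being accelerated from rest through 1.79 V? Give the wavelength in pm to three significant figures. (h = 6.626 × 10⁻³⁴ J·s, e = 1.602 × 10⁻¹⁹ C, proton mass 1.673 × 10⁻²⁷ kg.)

KE = eV = 1.602 × 10⁻¹⁹ × 1.790 = 2.868 × 10⁻¹⁹ J.
p = √(2mKE) = √(2 × 1.673 × 10⁻²⁷ × 2.868 × 10⁻¹⁹) = 3.098 × 10⁻²³ kg·m/s.
λ = h/p = 6.626 × 10⁻³⁴ / 3.098 × 10⁻²³ = 2.14 × 10⁻¹¹ m = 21.4 pm.

λ = 21.4 pm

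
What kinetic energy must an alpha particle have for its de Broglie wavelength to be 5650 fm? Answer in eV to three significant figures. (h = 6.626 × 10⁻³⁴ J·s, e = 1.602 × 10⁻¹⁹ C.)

p = h/λ = 6.626 × 10⁻³⁴ / 5.650 × 10⁻¹² = 1.173 × 10⁻²² kg·m/s.
KE = p²/(2m) = (1.173 × 10⁻²²)² / (2 × 6.645 × 10⁻²⁷) = 1.035 × 10⁻¹⁸ J = 6.46 eV.

KE = 6.46 eV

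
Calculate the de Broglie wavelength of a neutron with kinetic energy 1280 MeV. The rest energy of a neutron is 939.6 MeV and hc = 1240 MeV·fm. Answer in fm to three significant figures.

λ = 0.617 fm

Total energy E = KE + m₀c² = 1280 + 939.6 = 2219.6 MeV.
(pc)² = E² − (m₀c²)² = (2219.6)² − (939.6)² = 4.044 × 10⁶ MeV², so pc = 2011 MeV.
λ = hc/(pc) = 1240 MeV·fm / 2011 MeV = 0.617 fm.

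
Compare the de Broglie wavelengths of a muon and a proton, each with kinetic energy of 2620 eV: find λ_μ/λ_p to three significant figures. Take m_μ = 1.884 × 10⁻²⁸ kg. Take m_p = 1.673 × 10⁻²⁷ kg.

λ_μ/λ_p = 2.98

At fixed KE, p = √(2mKE) so λ = h/p ∝ 1/√m.
λ_μ/λ_p = √(m_p/m_μ) = √(1.673 × 10⁻²⁷/1.884 × 10⁻²⁸) = √(8.880) = 2.98.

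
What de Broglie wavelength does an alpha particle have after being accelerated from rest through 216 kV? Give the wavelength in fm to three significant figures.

KE = 2eV = 2 × 1.602 × 10⁻¹⁹ × 2.160 × 10⁵ = 6.921 × 10⁻¹⁴ J.
p = √(2mKE) = √(2 × 6.645 × 10⁻²⁷ × 6.921 × 10⁻¹⁴) = 3.033 × 10⁻²⁰ kg·m/s.
λ = h/p = 6.626 × 10⁻³⁴ / 3.033 × 10⁻²⁰ = 2.18 × 10⁻¹⁴ m = 21.8 fm.

λ = 21.8 fm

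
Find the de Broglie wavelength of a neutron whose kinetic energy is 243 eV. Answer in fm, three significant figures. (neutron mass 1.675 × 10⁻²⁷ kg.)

λ = 1830 fm

KE = 243 eV = 3.893 × 10⁻¹⁷ J.
p = √(2mKE) = √(2 × 1.675 × 10⁻²⁷ × 3.893 × 10⁻¹⁷) = 3.611 × 10⁻²² kg·m/s.
λ = h/p = 6.626 × 10⁻³⁴ / 3.611 × 10⁻²² = 1.83 × 10⁻¹² m = 1830 fm.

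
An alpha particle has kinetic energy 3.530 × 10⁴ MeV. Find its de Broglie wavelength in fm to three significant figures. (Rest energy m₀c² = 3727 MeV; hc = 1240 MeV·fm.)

λ = 0.0319 fm

Total energy E = KE + m₀c² = 3.530 × 10⁴ + 3727 = 39027 MeV.
(pc)² = E² − (m₀c²)² = (39027)² − (3727)² = 1.509 × 10⁹ MeV², so pc = 3.885 × 10⁴ MeV.
λ = hc/(pc) = 1240 MeV·fm / 3.885 × 10⁴ MeV = 0.0319 fm.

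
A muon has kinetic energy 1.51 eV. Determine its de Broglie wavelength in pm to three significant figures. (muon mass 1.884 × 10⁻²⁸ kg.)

λ = 69.4 pm

KE = 1.51 eV = 2.419 × 10⁻¹⁹ J.
p = √(2mKE) = √(2 × 1.884 × 10⁻²⁸ × 2.419 × 10⁻¹⁹) = 9.547 × 10⁻²⁴ kg·m/s.
λ = h/p = 6.626 × 10⁻³⁴ / 9.547 × 10⁻²⁴ = 6.94 × 10⁻¹¹ m = 69.4 pm.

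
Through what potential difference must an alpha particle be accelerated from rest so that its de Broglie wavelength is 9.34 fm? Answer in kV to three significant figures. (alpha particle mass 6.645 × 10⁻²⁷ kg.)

V = 1180 kV

p = h/λ = 6.626 × 10⁻³⁴ / 9.340 × 10⁻¹⁵ = 7.094 × 10⁻²⁰ kg·m/s.
KE = p²/(2m) = 3.787 × 10⁻¹³ J.
V = KE/2e = 3.787 × 10⁻¹³ / (2 × 1.602 × 10⁻¹⁹) = 1180 kV.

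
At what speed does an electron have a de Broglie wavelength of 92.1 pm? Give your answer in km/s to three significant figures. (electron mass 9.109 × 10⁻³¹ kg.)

p = h/λ = 6.626 × 10⁻³⁴ / 9.210 × 10⁻¹¹ = 7.194 × 10⁻²⁴ kg·m/s.
v = p/m = 7.194 × 10⁻²⁴ / 9.109 × 10⁻³¹ = 7.90 × 10⁶ m/s = 7900 km/s.

v = 7900 km/s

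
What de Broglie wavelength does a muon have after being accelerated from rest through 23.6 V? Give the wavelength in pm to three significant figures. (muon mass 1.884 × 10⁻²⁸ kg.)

λ = 17.6 pm

KE = eV = 1.602 × 10⁻¹⁹ × 23.60 = 3.781 × 10⁻¹⁸ J.
p = √(2mKE) = √(2 × 1.884 × 10⁻²⁸ × 3.781 × 10⁻¹⁸) = 3.774 × 10⁻²³ kg·m/s.
λ = h/p = 6.626 × 10⁻³⁴ / 3.774 × 10⁻²³ = 1.76 × 10⁻¹¹ m = 17.6 pm.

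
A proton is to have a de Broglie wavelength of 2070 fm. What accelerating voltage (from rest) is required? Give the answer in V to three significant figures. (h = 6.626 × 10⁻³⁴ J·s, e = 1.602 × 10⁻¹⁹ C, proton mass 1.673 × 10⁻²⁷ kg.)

V = 191 V

p = h/λ = 6.626 × 10⁻³⁴ / 2.070 × 10⁻¹² = 3.201 × 10⁻²² kg·m/s.
KE = p²/(2m) = 3.062 × 10⁻¹⁷ J.
V = KE/e = 3.062 × 10⁻¹⁷ / (1.602 × 10⁻¹⁹) = 191 V.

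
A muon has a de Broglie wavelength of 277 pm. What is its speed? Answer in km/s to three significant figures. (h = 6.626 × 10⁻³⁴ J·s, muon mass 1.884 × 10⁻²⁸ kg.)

v = 12.7 km/s

p = h/λ = 6.626 × 10⁻³⁴ / 2.770 × 10⁻¹⁰ = 2.392 × 10⁻²⁴ kg·m/s.
v = p/m = 2.392 × 10⁻²⁴ / 1.884 × 10⁻²⁸ = 1.27 × 10⁴ m/s = 12.7 km/s.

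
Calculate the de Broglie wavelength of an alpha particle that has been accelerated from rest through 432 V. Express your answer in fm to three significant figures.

KE = 2eV = 2 × 1.602 × 10⁻¹⁹ × 432.0 = 1.384 × 10⁻¹⁶ J.
p = √(2mKE) = √(2 × 6.645 × 10⁻²⁷ × 1.384 × 10⁻¹⁶) = 1.356 × 10⁻²¹ kg·m/s.
λ = h/p = 6.626 × 10⁻³⁴ / 1.356 × 10⁻²¹ = 4.89 × 10⁻¹³ m = 489 fm.

λ = 489 fm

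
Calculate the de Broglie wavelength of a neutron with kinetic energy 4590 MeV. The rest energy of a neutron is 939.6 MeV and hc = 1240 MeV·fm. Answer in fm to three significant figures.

λ = 0.228 fm

Total energy E = KE + m₀c² = 4590 + 939.6 = 5529.6 MeV.
(pc)² = E² − (m₀c²)² = (5529.6)² − (939.6)² = 2.969 × 10⁷ MeV², so pc = 5449 MeV.
λ = hc/(pc) = 1240 MeV·fm / 5449 MeV = 0.228 fm.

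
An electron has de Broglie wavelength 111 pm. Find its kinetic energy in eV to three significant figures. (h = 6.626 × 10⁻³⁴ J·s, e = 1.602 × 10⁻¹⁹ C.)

KE = 122 eV

p = h/λ = 6.626 × 10⁻³⁴ / 1.110 × 10⁻¹⁰ = 5.969 × 10⁻²⁴ kg·m/s.
KE = p²/(2m) = (5.969 × 10⁻²⁴)² / (2 × 9.109 × 10⁻³¹) = 1.956 × 10⁻¹⁷ J = 122 eV.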